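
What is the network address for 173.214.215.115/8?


IP:   10101101.11010110.11010111.01110011
Mask: 11111111.00000000.00000000.00000000
AND operation:
Net:  10101101.00000000.00000000.00000000
Network: 173.0.0.0/8


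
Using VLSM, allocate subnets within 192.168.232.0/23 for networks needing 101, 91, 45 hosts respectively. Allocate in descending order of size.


101 hosts -> /25 (126 usable): 192.168.232.0/25
91 hosts -> /25 (126 usable): 192.168.232.128/25
45 hosts -> /26 (62 usable): 192.168.233.0/26
Allocation: 192.168.232.0/25 (101 hosts, 126 usable); 192.168.232.128/25 (91 hosts, 126 usable); 192.168.233.0/26 (45 hosts, 62 usable)


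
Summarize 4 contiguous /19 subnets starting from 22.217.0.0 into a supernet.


Original prefix: /19
Number of subnets: 4 = 2^2
New prefix = 19 - 2 = 17
Supernet: 22.217.0.0/17


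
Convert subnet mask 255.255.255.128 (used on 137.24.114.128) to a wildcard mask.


Subnet mask: 255.255.255.128
Wildcard = 255.255.255.255 - subnet mask
255 - 255 = 0
255 - 255 = 0
255 - 255 = 0
255 - 128 = 127
Wildcard: 0.0.0.127


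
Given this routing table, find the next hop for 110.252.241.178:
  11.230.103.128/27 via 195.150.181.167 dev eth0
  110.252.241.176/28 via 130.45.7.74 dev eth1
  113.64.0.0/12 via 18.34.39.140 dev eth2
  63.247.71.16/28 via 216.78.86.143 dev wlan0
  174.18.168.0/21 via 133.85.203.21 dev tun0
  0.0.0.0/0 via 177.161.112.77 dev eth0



Longest prefix match for 110.252.241.178:
  /27 11.230.103.128: no
  /28 110.252.241.176: MATCH
  /12 113.64.0.0: no
  /28 63.247.71.16: no
  /21 174.18.168.0: no
  /0 0.0.0.0: MATCH
Selected: next-hop 130.45.7.74 via eth1 (matched /28)


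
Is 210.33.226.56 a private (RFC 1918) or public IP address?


RFC 1918 private ranges:
  10.0.0.0/8 (10.0.0.0 - 10.255.255.255)
  172.16.0.0/12 (172.16.0.0 - 172.31.255.255)
  192.168.0.0/16 (192.168.0.0 - 192.168.255.255)
Public (not in any RFC 1918 range)


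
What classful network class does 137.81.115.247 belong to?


First octet: 137
Binary: 10001001
10xxxxxx -> Class B (128-191)
Class B, default mask 255.255.0.0 (/16)


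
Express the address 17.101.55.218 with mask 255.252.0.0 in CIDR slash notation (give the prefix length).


Binary: 11111111.11111100.00000000.00000000
Count leading 1s
Prefix: /14


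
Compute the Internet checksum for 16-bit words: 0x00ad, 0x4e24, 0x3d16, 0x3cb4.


Sum all words (with carry folding):
+ 0x00ad = 0x00ad
+ 0x4e24 = 0x4ed1
+ 0x3d16 = 0x8be7
+ 0x3cb4 = 0xc89b
One's complement: ~0xc89b
Checksum = 0x3764


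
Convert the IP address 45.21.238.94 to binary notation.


45 = 00101101
21 = 00010101
238 = 11101110
94 = 01011110
Binary: 00101101.00010101.11101110.01011110


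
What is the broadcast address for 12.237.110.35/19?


Network: 12.237.96.0/19
Host bits = 13
Set all host bits to 1:
Broadcast: 12.237.127.255


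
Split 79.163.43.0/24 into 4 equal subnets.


New prefix = 24 + 2 = 26
Each subnet has 64 addresses
  79.163.43.0/26
  79.163.43.64/26
  79.163.43.128/26
  79.163.43.192/26
Subnets: 79.163.43.0/26, 79.163.43.64/26, 79.163.43.128/26, 79.163.43.192/26


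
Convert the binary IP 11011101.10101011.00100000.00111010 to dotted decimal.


11011101 = 221
10101011 = 171
00100000 = 32
00111010 = 58
IP: 221.171.32.58


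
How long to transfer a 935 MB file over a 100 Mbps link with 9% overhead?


Effective throughput = 100 * (1 - 9/100) = 91 Mbps
File size in Mb = 935 * 8 = 7480 Mb
Time = 7480 / 91
Time = 82.1978 seconds


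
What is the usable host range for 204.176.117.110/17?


Network: 204.176.0.0
Broadcast: 204.176.127.255
First usable = network + 1
Last usable = broadcast - 1
Range: 204.176.0.1 to 204.176.127.254


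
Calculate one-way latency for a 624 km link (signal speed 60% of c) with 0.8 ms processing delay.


Speed = 0.6 * 3e5 km/s = 180000 km/s
Propagation delay = 624 / 180000 = 0.0035 s = 3.4667 ms
Processing delay = 0.8 ms
Total one-way latency = 4.2667 ms


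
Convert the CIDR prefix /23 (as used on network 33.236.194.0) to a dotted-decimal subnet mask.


/23 means 23 network bits, 9 host bits
Binary: 11111111111111111111111000000000
Mask: 255.255.254.0


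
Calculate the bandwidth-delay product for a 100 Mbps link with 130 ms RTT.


BDP = bandwidth * RTT
= 100 Mbps * 130 ms
= 100 * 1e6 * 130 / 1000 bits
= 13000000 bits
= 1625000 bytes
= 1586.9141 KB
BDP = 13000000 bits (1625000 bytes)


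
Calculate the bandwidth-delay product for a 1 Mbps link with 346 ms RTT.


BDP = bandwidth * RTT
= 1 Mbps * 346 ms
= 1 * 1e6 * 346 / 1000 bits
= 346000 bits
= 43250 bytes
= 42.2363 KB
BDP = 346000 bits (43250 bytes)


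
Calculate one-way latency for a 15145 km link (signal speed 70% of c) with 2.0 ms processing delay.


Speed = 0.7 * 3e5 km/s = 210000 km/s
Propagation delay = 15145 / 210000 = 0.0721 s = 72.119 ms
Processing delay = 2.0 ms
Total one-way latency = 74.119 ms


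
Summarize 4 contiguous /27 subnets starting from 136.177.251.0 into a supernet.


Original prefix: /27
Number of subnets: 4 = 2^2
New prefix = 27 - 2 = 25
Supernet: 136.177.251.0/25


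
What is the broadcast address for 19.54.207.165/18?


Network: 19.54.192.0/18
Host bits = 14
Set all host bits to 1:
Broadcast: 19.54.255.255


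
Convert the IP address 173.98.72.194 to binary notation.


173 = 10101101
98 = 01100010
72 = 01001000
194 = 11000010
Binary: 10101101.01100010.01001000.11000010


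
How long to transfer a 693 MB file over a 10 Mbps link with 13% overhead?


Effective throughput = 10 * (1 - 13/100) = 8.7 Mbps
File size in Mb = 693 * 8 = 5544 Mb
Time = 5544 / 8.7
Time = 637.2414 seconds


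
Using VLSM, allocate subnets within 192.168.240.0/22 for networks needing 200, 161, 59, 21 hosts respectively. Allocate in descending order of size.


200 hosts -> /24 (254 usable): 192.168.240.0/24
161 hosts -> /24 (254 usable): 192.168.241.0/24
59 hosts -> /26 (62 usable): 192.168.242.0/26
21 hosts -> /27 (30 usable): 192.168.242.64/27
Allocation: 192.168.240.0/24 (200 hosts, 254 usable); 192.168.241.0/24 (161 hosts, 254 usable); 192.168.242.0/26 (59 hosts, 62 usable); 192.168.242.64/27 (21 hosts, 30 usable)


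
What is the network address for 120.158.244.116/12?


IP:   01111000.10011110.11110100.01110100
Mask: 11111111.11110000.00000000.00000000
AND operation:
Net:  01111000.10010000.00000000.00000000
Network: 120.144.0.0/12


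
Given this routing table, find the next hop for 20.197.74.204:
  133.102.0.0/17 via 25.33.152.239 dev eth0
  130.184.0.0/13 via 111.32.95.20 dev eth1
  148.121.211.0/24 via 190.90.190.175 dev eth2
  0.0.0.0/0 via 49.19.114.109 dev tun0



Longest prefix match for 20.197.74.204:
  /17 133.102.0.0: no
  /13 130.184.0.0: no
  /24 148.121.211.0: no
  /0 0.0.0.0: MATCH
Selected: next-hop 49.19.114.109 via tun0 (matched /0)


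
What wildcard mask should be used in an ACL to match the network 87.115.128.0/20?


Subnet mask: 255.255.240.0
Wildcard = 255.255.255.255 - subnet mask
255 - 255 = 0
255 - 255 = 0
255 - 240 = 15
255 - 0 = 255
Wildcard: 0.0.15.255


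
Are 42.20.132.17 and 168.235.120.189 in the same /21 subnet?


Mask: 255.255.248.0
42.20.132.17 AND mask = 42.20.128.0
168.235.120.189 AND mask = 168.235.120.0
No, different subnets (42.20.128.0 vs 168.235.120.0)


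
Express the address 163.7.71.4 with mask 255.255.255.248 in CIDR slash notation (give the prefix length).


Binary: 11111111.11111111.11111111.11111000
Count leading 1s
Prefix: /29


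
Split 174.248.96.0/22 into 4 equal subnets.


New prefix = 22 + 2 = 24
Each subnet has 256 addresses
  174.248.96.0/24
  174.248.97.0/24
  174.248.98.0/24
  174.248.99.0/24
Subnets: 174.248.96.0/24, 174.248.97.0/24, 174.248.98.0/24, 174.248.99.0/24


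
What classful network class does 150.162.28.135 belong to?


First octet: 150
Binary: 10010110
10xxxxxx -> Class B (128-191)
Class B, default mask 255.255.0.0 (/16)


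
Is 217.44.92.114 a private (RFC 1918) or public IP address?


RFC 1918 private ranges:
  10.0.0.0/8 (10.0.0.0 - 10.255.255.255)
  172.16.0.0/12 (172.16.0.0 - 172.31.255.255)
  192.168.0.0/16 (192.168.0.0 - 192.168.255.255)
Public (not in any RFC 1918 range)


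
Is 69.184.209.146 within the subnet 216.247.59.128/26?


Subnet network: 216.247.59.128
Test IP AND mask: 69.184.209.128
No, 69.184.209.146 is not in 216.247.59.128/26


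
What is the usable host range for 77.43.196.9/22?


Network: 77.43.196.0
Broadcast: 77.43.199.255
First usable = network + 1
Last usable = broadcast - 1
Range: 77.43.196.1 to 77.43.199.254


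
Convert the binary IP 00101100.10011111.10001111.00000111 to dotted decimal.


00101100 = 44
10011111 = 159
10001111 = 143
00000111 = 7
IP: 44.159.143.7


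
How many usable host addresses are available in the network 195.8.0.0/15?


Host bits = 32 - 15 = 17
Total addresses = 2^17 = 131072
Usable = total - 2 (network and broadcast)
Usable hosts: 131070


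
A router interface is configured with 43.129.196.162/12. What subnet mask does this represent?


/12 means 12 network bits, 20 host bits
Binary: 11111111111100000000000000000000
Mask: 255.240.0.0


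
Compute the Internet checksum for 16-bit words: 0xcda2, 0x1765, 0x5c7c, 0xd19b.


Sum all words (with carry folding):
+ 0xcda2 = 0xcda2
+ 0x1765 = 0xe507
+ 0x5c7c = 0x4184
+ 0xd19b = 0x1320
One's complement: ~0x1320
Checksum = 0xecdf


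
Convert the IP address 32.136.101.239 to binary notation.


32 = 00100000
136 = 10001000
101 = 01100101
239 = 11101111
Binary: 00100000.10001000.01100101.11101111


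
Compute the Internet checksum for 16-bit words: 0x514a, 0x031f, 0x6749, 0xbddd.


Sum all words (with carry folding):
+ 0x514a = 0x514a
+ 0x031f = 0x5469
+ 0x6749 = 0xbbb2
+ 0xbddd = 0x7990
One's complement: ~0x7990
Checksum = 0x866f


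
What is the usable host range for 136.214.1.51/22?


Network: 136.214.0.0
Broadcast: 136.214.3.255
First usable = network + 1
Last usable = broadcast - 1
Range: 136.214.0.1 to 136.214.3.254


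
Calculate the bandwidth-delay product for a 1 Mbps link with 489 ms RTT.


BDP = bandwidth * RTT
= 1 Mbps * 489 ms
= 1 * 1e6 * 489 / 1000 bits
= 489000 bits
= 61125 bytes
= 59.6924 KB
BDP = 489000 bits (61125 bytes)


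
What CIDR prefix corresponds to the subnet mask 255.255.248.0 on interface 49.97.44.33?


Binary: 11111111.11111111.11111000.00000000
Count leading 1s
Prefix: /21


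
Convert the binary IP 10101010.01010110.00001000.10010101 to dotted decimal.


10101010 = 170
01010110 = 86
00001000 = 8
10010101 = 149
IP: 170.86.8.149


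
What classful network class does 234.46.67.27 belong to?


First octet: 234
Binary: 11101010
1110xxxx -> Class D (224-239)
Class D (multicast), default mask N/A


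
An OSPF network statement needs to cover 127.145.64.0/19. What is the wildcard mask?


Subnet mask: 255.255.224.0
Wildcard = 255.255.255.255 - subnet mask
255 - 255 = 0
255 - 255 = 0
255 - 224 = 31
255 - 0 = 255
Wildcard: 0.0.31.255


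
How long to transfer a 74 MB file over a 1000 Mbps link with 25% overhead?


Effective throughput = 1000 * (1 - 25/100) = 750 Mbps
File size in Mb = 74 * 8 = 592 Mb
Time = 592 / 750
Time = 0.7893 seconds


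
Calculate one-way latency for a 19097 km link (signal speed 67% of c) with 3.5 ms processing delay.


Speed = 0.67 * 3e5 km/s = 201000 km/s
Propagation delay = 19097 / 201000 = 0.095 s = 95.01 ms
Processing delay = 3.5 ms
Total one-way latency = 98.51 ms


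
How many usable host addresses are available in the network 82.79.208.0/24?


Host bits = 32 - 24 = 8
Total addresses = 2^8 = 256
Usable = total - 2 (network and broadcast)
Usable hosts: 254


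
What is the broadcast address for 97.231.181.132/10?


Network: 97.192.0.0/10
Host bits = 22
Set all host bits to 1:
Broadcast: 97.255.255.255


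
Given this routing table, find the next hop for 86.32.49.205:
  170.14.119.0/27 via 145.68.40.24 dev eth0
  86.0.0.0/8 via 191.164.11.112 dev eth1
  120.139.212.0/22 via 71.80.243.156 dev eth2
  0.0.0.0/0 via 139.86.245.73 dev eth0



Longest prefix match for 86.32.49.205:
  /27 170.14.119.0: no
  /8 86.0.0.0: MATCH
  /22 120.139.212.0: no
  /0 0.0.0.0: MATCH
Selected: next-hop 191.164.11.112 via eth1 (matched /8)


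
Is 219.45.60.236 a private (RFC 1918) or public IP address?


RFC 1918 private ranges:
  10.0.0.0/8 (10.0.0.0 - 10.255.255.255)
  172.16.0.0/12 (172.16.0.0 - 172.31.255.255)
  192.168.0.0/16 (192.168.0.0 - 192.168.255.255)
Public (not in any RFC 1918 range)


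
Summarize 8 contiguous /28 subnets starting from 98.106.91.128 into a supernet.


Original prefix: /28
Number of subnets: 8 = 2^3
New prefix = 28 - 3 = 25
Supernet: 98.106.91.128/25


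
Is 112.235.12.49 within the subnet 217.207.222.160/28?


Subnet network: 217.207.222.160
Test IP AND mask: 112.235.12.48
No, 112.235.12.49 is not in 217.207.222.160/28


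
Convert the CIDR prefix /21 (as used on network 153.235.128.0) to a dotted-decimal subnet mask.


/21 means 21 network bits, 11 host bits
Binary: 11111111111111111111100000000000
Mask: 255.255.248.0


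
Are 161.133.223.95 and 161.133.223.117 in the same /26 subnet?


Mask: 255.255.255.192
161.133.223.95 AND mask = 161.133.223.64
161.133.223.117 AND mask = 161.133.223.64
Yes, same subnet (161.133.223.64)


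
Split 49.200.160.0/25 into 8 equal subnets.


New prefix = 25 + 3 = 28
Each subnet has 16 addresses
  49.200.160.0/28
  49.200.160.16/28
  49.200.160.32/28
  49.200.160.48/28
  49.200.160.64/28
  49.200.160.80/28
  49.200.160.96/28
  49.200.160.112/28
Subnets: 49.200.160.0/28, 49.200.160.16/28, 49.200.160.32/28, 49.200.160.48/28, 49.200.160.64/28, 49.200.160.80/28, 49.200.160.96/28, 49.200.160.112/28


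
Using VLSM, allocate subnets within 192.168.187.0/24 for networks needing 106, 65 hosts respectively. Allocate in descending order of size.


106 hosts -> /25 (126 usable): 192.168.187.0/25
65 hosts -> /25 (126 usable): 192.168.187.128/25
Allocation: 192.168.187.0/25 (106 hosts, 126 usable); 192.168.187.128/25 (65 hosts, 126 usable)


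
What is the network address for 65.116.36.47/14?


IP:   01000001.01110100.00100100.00101111
Mask: 11111111.11111100.00000000.00000000
AND operation:
Net:  01000001.01110100.00000000.00000000
Network: 65.116.0.0/14


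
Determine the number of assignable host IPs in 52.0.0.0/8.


Host bits = 32 - 8 = 24
Total addresses = 2^24 = 16777216
Usable = total - 2 (network and broadcast)
Usable hosts: 16777214


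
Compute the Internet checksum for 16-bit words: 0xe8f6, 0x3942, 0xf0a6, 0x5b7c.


Sum all words (with carry folding):
+ 0xe8f6 = 0xe8f6
+ 0x3942 = 0x2239
+ 0xf0a6 = 0x12e0
+ 0x5b7c = 0x6e5c
One's complement: ~0x6e5c
Checksum = 0x91a3


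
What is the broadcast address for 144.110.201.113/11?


Network: 144.96.0.0/11
Host bits = 21
Set all host bits to 1:
Broadcast: 144.127.255.255


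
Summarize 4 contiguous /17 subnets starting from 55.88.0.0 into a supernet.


Original prefix: /17
Number of subnets: 4 = 2^2
New prefix = 17 - 2 = 15
Supernet: 55.88.0.0/15


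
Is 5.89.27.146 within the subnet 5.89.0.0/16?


Subnet network: 5.89.0.0
Test IP AND mask: 5.89.0.0
Yes, 5.89.27.146 is in 5.89.0.0/16


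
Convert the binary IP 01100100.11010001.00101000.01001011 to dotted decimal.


01100100 = 100
11010001 = 209
00101000 = 40
01001011 = 75
IP: 100.209.40.75


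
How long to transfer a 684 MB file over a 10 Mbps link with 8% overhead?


Effective throughput = 10 * (1 - 8/100) = 9.2 Mbps
File size in Mb = 684 * 8 = 5472 Mb
Time = 5472 / 9.2
Time = 594.7826 seconds


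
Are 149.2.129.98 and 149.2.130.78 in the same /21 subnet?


Mask: 255.255.248.0
149.2.129.98 AND mask = 149.2.128.0
149.2.130.78 AND mask = 149.2.128.0
Yes, same subnet (149.2.128.0)


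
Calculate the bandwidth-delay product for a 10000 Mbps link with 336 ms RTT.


BDP = bandwidth * RTT
= 10000 Mbps * 336 ms
= 10000 * 1e6 * 336 / 1000 bits
= 3360000000 bits
= 420000000 bytes
= 410156.25 KB
BDP = 3360000000 bits (420000000 bytes)


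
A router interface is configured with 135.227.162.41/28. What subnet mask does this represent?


/28 means 28 network bits, 4 host bits
Binary: 11111111111111111111111111110000
Mask: 255.255.255.240


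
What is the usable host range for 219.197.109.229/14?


Network: 219.196.0.0
Broadcast: 219.199.255.255
First usable = network + 1
Last usable = broadcast - 1
Range: 219.196.0.1 to 219.199.255.254


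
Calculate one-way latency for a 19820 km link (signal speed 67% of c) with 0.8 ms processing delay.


Speed = 0.67 * 3e5 km/s = 201000 km/s
Propagation delay = 19820 / 201000 = 0.0986 s = 98.607 ms
Processing delay = 0.8 ms
Total one-way latency = 99.407 ms


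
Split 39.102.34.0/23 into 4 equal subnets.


New prefix = 23 + 2 = 25
Each subnet has 128 addresses
  39.102.34.0/25
  39.102.34.128/25
  39.102.35.0/25
  39.102.35.128/25
Subnets: 39.102.34.0/25, 39.102.34.128/25, 39.102.35.0/25, 39.102.35.128/25


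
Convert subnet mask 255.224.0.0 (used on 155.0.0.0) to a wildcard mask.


Subnet mask: 255.224.0.0
Wildcard = 255.255.255.255 - subnet mask
255 - 255 = 0
255 - 224 = 31
255 - 0 = 255
255 - 0 = 255
Wildcard: 0.31.255.255


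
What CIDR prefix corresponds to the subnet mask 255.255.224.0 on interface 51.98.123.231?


Binary: 11111111.11111111.11100000.00000000
Count leading 1s
Prefix: /19


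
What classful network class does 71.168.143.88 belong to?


First octet: 71
Binary: 01000111
0xxxxxxx -> Class A (1-126)
Class A, default mask 255.0.0.0 (/8)


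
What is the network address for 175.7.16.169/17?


IP:   10101111.00000111.00010000.10101001
Mask: 11111111.11111111.10000000.00000000
AND operation:
Net:  10101111.00000111.00000000.00000000
Network: 175.7.0.0/17


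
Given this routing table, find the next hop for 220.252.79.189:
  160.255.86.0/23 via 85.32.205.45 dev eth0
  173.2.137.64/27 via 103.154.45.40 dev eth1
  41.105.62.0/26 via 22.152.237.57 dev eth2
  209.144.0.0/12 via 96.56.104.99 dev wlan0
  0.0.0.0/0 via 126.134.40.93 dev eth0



Longest prefix match for 220.252.79.189:
  /23 160.255.86.0: no
  /27 173.2.137.64: no
  /26 41.105.62.0: no
  /12 209.144.0.0: no
  /0 0.0.0.0: MATCH
Selected: next-hop 126.134.40.93 via eth0 (matched /0)


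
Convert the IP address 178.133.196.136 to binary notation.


178 = 10110010
133 = 10000101
196 = 11000100
136 = 10001000
Binary: 10110010.10000101.11000100.10001000


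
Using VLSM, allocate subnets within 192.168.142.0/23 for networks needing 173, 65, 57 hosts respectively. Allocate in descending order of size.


173 hosts -> /24 (254 usable): 192.168.142.0/24
65 hosts -> /25 (126 usable): 192.168.143.0/25
57 hosts -> /26 (62 usable): 192.168.143.128/26
Allocation: 192.168.142.0/24 (173 hosts, 254 usable); 192.168.143.0/25 (65 hosts, 126 usable); 192.168.143.128/26 (57 hosts, 62 usable)


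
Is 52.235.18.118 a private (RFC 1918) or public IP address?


RFC 1918 private ranges:
  10.0.0.0/8 (10.0.0.0 - 10.255.255.255)
  172.16.0.0/12 (172.16.0.0 - 172.31.255.255)
  192.168.0.0/16 (192.168.0.0 - 192.168.255.255)
Public (not in any RFC 1918 range)


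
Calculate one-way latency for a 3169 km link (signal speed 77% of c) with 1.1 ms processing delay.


Speed = 0.77 * 3e5 km/s = 231000 km/s
Propagation delay = 3169 / 231000 = 0.0137 s = 13.7186 ms
Processing delay = 1.1 ms
Total one-way latency = 14.8186 ms


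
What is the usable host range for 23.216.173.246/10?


Network: 23.192.0.0
Broadcast: 23.255.255.255
First usable = network + 1
Last usable = broadcast - 1
Range: 23.192.0.1 to 23.255.255.254


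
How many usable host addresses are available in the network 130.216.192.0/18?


Host bits = 32 - 18 = 14
Total addresses = 2^14 = 16384
Usable = total - 2 (network and broadcast)
Usable hosts: 16382


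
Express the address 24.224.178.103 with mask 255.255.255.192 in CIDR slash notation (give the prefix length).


Binary: 11111111.11111111.11111111.11000000
Count leading 1s
Prefix: /26


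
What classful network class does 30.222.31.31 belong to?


First octet: 30
Binary: 00011110
0xxxxxxx -> Class A (1-126)
Class A, default mask 255.0.0.0 (/8)


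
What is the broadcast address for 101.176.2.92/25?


Network: 101.176.2.0/25
Host bits = 7
Set all host bits to 1:
Broadcast: 101.176.2.127


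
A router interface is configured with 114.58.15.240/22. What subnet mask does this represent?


/22 means 22 network bits, 10 host bits
Binary: 11111111111111111111110000000000
Mask: 255.255.252.0


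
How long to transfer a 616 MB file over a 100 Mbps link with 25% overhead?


Effective throughput = 100 * (1 - 25/100) = 75 Mbps
File size in Mb = 616 * 8 = 4928 Mb
Time = 4928 / 75
Time = 65.7067 seconds


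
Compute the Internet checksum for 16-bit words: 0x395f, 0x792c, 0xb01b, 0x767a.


Sum all words (with carry folding):
+ 0x395f = 0x395f
+ 0x792c = 0xb28b
+ 0xb01b = 0x62a7
+ 0x767a = 0xd921
One's complement: ~0xd921
Checksum = 0x26de


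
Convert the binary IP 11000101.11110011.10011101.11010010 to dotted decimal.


11000101 = 197
11110011 = 243
10011101 = 157
11010010 = 210
IP: 197.243.157.210


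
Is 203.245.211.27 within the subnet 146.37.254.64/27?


Subnet network: 146.37.254.64
Test IP AND mask: 203.245.211.0
No, 203.245.211.27 is not in 146.37.254.64/27


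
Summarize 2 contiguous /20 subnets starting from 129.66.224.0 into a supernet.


Original prefix: /20
Number of subnets: 2 = 2^1
New prefix = 20 - 1 = 19
Supernet: 129.66.224.0/19


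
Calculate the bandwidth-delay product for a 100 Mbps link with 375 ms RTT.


BDP = bandwidth * RTT
= 100 Mbps * 375 ms
= 100 * 1e6 * 375 / 1000 bits
= 37500000 bits
= 4687500 bytes
= 4577.6367 KB
BDP = 37500000 bits (4687500 bytes)


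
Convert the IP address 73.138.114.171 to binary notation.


73 = 01001001
138 = 10001010
114 = 01110010
171 = 10101011
Binary: 01001001.10001010.01110010.10101011


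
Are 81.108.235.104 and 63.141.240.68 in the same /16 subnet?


Mask: 255.255.0.0
81.108.235.104 AND mask = 81.108.0.0
63.141.240.68 AND mask = 63.141.0.0
No, different subnets (81.108.0.0 vs 63.141.0.0)


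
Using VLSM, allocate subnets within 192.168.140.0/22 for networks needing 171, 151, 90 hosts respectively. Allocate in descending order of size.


171 hosts -> /24 (254 usable): 192.168.140.0/24
151 hosts -> /24 (254 usable): 192.168.141.0/24
90 hosts -> /25 (126 usable): 192.168.142.0/25
Allocation: 192.168.140.0/24 (171 hosts, 254 usable); 192.168.141.0/24 (151 hosts, 254 usable); 192.168.142.0/25 (90 hosts, 126 usable)


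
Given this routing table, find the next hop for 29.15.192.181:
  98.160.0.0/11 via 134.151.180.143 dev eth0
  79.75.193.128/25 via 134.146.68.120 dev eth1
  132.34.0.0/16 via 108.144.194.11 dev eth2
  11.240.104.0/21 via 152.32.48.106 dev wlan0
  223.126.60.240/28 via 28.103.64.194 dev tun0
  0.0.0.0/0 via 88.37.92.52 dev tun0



Longest prefix match for 29.15.192.181:
  /11 98.160.0.0: no
  /25 79.75.193.128: no
  /16 132.34.0.0: no
  /21 11.240.104.0: no
  /28 223.126.60.240: no
  /0 0.0.0.0: MATCH
Selected: next-hop 88.37.92.52 via tun0 (matched /0)


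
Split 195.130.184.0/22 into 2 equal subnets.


New prefix = 22 + 1 = 23
Each subnet has 512 addresses
  195.130.184.0/23
  195.130.186.0/23
Subnets: 195.130.184.0/23, 195.130.186.0/23


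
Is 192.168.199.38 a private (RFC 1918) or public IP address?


RFC 1918 private ranges:
  10.0.0.0/8 (10.0.0.0 - 10.255.255.255)
  172.16.0.0/12 (172.16.0.0 - 172.31.255.255)
  192.168.0.0/16 (192.168.0.0 - 192.168.255.255)
Private (in 192.168.0.0/16)


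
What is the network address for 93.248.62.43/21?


IP:   01011101.11111000.00111110.00101011
Mask: 11111111.11111111.11111000.00000000
AND operation:
Net:  01011101.11111000.00111000.00000000
Network: 93.248.56.0/21


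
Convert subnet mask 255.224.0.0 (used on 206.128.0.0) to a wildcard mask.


Subnet mask: 255.224.0.0
Wildcard = 255.255.255.255 - subnet mask
255 - 255 = 0
255 - 224 = 31
255 - 0 = 255
255 - 0 = 255
Wildcard: 0.31.255.255


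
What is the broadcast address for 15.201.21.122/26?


Network: 15.201.21.64/26
Host bits = 6
Set all host bits to 1:
Broadcast: 15.201.21.127


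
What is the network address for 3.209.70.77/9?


IP:   00000011.11010001.01000110.01001101
Mask: 11111111.10000000.00000000.00000000
AND operation:
Net:  00000011.10000000.00000000.00000000
Network: 3.128.0.0/9


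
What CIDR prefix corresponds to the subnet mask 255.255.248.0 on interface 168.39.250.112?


Binary: 11111111.11111111.11111000.00000000
Count leading 1s
Prefix: /21


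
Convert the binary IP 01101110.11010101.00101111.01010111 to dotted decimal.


01101110 = 110
11010101 = 213
00101111 = 47
01010111 = 87
IP: 110.213.47.87


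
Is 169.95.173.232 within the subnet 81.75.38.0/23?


Subnet network: 81.75.38.0
Test IP AND mask: 169.95.172.0
No, 169.95.173.232 is not in 81.75.38.0/23


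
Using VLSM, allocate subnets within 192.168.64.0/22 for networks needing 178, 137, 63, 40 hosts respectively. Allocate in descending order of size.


178 hosts -> /24 (254 usable): 192.168.64.0/24
137 hosts -> /24 (254 usable): 192.168.65.0/24
63 hosts -> /25 (126 usable): 192.168.66.0/25
40 hosts -> /26 (62 usable): 192.168.66.128/26
Allocation: 192.168.64.0/24 (178 hosts, 254 usable); 192.168.65.0/24 (137 hosts, 254 usable); 192.168.66.0/25 (63 hosts, 126 usable); 192.168.66.128/26 (40 hosts, 62 usable)


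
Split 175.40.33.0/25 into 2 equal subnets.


New prefix = 25 + 1 = 26
Each subnet has 64 addresses
  175.40.33.0/26
  175.40.33.64/26
Subnets: 175.40.33.0/26, 175.40.33.64/26


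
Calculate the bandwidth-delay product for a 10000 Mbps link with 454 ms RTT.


BDP = bandwidth * RTT
= 10000 Mbps * 454 ms
= 10000 * 1e6 * 454 / 1000 bits
= 4540000000 bits
= 567500000 bytes
= 554199.2188 KB
BDP = 4540000000 bits (567500000 bytes)


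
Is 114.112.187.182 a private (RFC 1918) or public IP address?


RFC 1918 private ranges:
  10.0.0.0/8 (10.0.0.0 - 10.255.255.255)
  172.16.0.0/12 (172.16.0.0 - 172.31.255.255)
  192.168.0.0/16 (192.168.0.0 - 192.168.255.255)
Public (not in any RFC 1918 range)


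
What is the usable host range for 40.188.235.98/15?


Network: 40.188.0.0
Broadcast: 40.189.255.255
First usable = network + 1
Last usable = broadcast - 1
Range: 40.188.0.1 to 40.189.255.254


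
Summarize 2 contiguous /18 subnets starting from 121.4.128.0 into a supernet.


Original prefix: /18
Number of subnets: 2 = 2^1
New prefix = 18 - 1 = 17
Supernet: 121.4.128.0/17


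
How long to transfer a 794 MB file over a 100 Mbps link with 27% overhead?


Effective throughput = 100 * (1 - 27/100) = 73 Mbps
File size in Mb = 794 * 8 = 6352 Mb
Time = 6352 / 73
Time = 87.0137 seconds


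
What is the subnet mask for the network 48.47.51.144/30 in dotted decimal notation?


/30 means 30 network bits, 2 host bits
Binary: 11111111111111111111111111111100
Mask: 255.255.255.252


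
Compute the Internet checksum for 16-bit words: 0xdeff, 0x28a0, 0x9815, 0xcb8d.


Sum all words (with carry folding):
+ 0xdeff = 0xdeff
+ 0x28a0 = 0x07a0
+ 0x9815 = 0x9fb5
+ 0xcb8d = 0x6b43
One's complement: ~0x6b43
Checksum = 0x94bc


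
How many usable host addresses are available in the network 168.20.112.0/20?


Host bits = 32 - 20 = 12
Total addresses = 2^12 = 4096
Usable = total - 2 (network and broadcast)
Usable hosts: 4094


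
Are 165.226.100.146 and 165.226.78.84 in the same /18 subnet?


Mask: 255.255.192.0
165.226.100.146 AND mask = 165.226.64.0
165.226.78.84 AND mask = 165.226.64.0
Yes, same subnet (165.226.64.0)


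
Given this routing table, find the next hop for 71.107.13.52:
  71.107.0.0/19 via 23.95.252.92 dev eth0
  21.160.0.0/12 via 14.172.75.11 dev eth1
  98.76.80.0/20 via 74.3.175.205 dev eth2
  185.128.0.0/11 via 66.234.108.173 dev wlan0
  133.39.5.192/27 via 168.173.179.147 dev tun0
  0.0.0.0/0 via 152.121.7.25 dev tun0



Longest prefix match for 71.107.13.52:
  /19 71.107.0.0: MATCH
  /12 21.160.0.0: no
  /20 98.76.80.0: no
  /11 185.128.0.0: no
  /27 133.39.5.192: no
  /0 0.0.0.0: MATCH
Selected: next-hop 23.95.252.92 via eth0 (matched /19)


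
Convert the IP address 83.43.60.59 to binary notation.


83 = 01010011
43 = 00101011
60 = 00111100
59 = 00111011
Binary: 01010011.00101011.00111100.00111011


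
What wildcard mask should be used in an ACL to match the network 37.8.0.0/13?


Subnet mask: 255.248.0.0
Wildcard = 255.255.255.255 - subnet mask
255 - 255 = 0
255 - 248 = 7
255 - 0 = 255
255 - 0 = 255
Wildcard: 0.7.255.255


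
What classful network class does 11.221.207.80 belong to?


First octet: 11
Binary: 00001011
0xxxxxxx -> Class A (1-126)
Class A, default mask 255.0.0.0 (/8)


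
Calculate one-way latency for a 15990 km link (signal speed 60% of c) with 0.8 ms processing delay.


Speed = 0.6 * 3e5 km/s = 180000 km/s
Propagation delay = 15990 / 180000 = 0.0888 s = 88.8333 ms
Processing delay = 0.8 ms
Total one-way latency = 89.6333 ms


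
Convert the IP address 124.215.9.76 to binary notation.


124 = 01111100
215 = 11010111
9 = 00001001
76 = 01001100
Binary: 01111100.11010111.00001001.01001100


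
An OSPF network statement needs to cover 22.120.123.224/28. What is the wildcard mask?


Subnet mask: 255.255.255.240
Wildcard = 255.255.255.255 - subnet mask
255 - 255 = 0
255 - 255 = 0
255 - 255 = 0
255 - 240 = 15
Wildcard: 0.0.0.15


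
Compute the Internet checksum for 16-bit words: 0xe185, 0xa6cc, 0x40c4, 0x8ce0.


Sum all words (with carry folding):
+ 0xe185 = 0xe185
+ 0xa6cc = 0x8852
+ 0x40c4 = 0xc916
+ 0x8ce0 = 0x55f7
One's complement: ~0x55f7
Checksum = 0xaa08


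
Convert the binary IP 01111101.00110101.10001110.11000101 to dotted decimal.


01111101 = 125
00110101 = 53
10001110 = 142
11000101 = 197
IP: 125.53.142.197


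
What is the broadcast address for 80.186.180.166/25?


Network: 80.186.180.128/25
Host bits = 7
Set all host bits to 1:
Broadcast: 80.186.180.255


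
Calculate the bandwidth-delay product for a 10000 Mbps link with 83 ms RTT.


BDP = bandwidth * RTT
= 10000 Mbps * 83 ms
= 10000 * 1e6 * 83 / 1000 bits
= 830000000 bits
= 103750000 bytes
= 101318.3594 KB
BDP = 830000000 bits (103750000 bytes)


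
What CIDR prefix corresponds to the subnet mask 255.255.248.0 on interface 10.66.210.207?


Binary: 11111111.11111111.11111000.00000000
Count leading 1s
Prefix: /21


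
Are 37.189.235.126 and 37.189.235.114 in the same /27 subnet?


Mask: 255.255.255.224
37.189.235.126 AND mask = 37.189.235.96
37.189.235.114 AND mask = 37.189.235.96
Yes, same subnet (37.189.235.96)


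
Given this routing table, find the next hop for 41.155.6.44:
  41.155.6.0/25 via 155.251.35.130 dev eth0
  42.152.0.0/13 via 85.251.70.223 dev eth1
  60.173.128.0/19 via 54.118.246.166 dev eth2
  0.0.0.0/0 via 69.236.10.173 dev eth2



Longest prefix match for 41.155.6.44:
  /25 41.155.6.0: MATCH
  /13 42.152.0.0: no
  /19 60.173.128.0: no
  /0 0.0.0.0: MATCH
Selected: next-hop 155.251.35.130 via eth0 (matched /25)


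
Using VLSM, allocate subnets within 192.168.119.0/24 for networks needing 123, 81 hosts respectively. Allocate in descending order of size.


123 hosts -> /25 (126 usable): 192.168.119.0/25
81 hosts -> /25 (126 usable): 192.168.119.128/25
Allocation: 192.168.119.0/25 (123 hosts, 126 usable); 192.168.119.128/25 (81 hosts, 126 usable)


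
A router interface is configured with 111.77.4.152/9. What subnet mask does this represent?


/9 means 9 network bits, 23 host bits
Binary: 11111111100000000000000000000000
Mask: 255.128.0.0


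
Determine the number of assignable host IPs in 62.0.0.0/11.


Host bits = 32 - 11 = 21
Total addresses = 2^21 = 2097152
Usable = total - 2 (network and broadcast)
Usable hosts: 2097150


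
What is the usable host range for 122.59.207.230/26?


Network: 122.59.207.192
Broadcast: 122.59.207.255
First usable = network + 1
Last usable = broadcast - 1
Range: 122.59.207.193 to 122.59.207.254


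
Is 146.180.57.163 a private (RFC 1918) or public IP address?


RFC 1918 private ranges:
  10.0.0.0/8 (10.0.0.0 - 10.255.255.255)
  172.16.0.0/12 (172.16.0.0 - 172.31.255.255)
  192.168.0.0/16 (192.168.0.0 - 192.168.255.255)
Public (not in any RFC 1918 range)


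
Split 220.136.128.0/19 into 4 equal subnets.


New prefix = 19 + 2 = 21
Each subnet has 2048 addresses
  220.136.128.0/21
  220.136.136.0/21
  220.136.144.0/21
  220.136.152.0/21
Subnets: 220.136.128.0/21, 220.136.136.0/21, 220.136.144.0/21, 220.136.152.0/21


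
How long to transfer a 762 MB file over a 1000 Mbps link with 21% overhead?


Effective throughput = 1000 * (1 - 21/100) = 790 Mbps
File size in Mb = 762 * 8 = 6096 Mb
Time = 6096 / 790
Time = 7.7165 seconds


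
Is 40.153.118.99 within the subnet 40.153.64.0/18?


Subnet network: 40.153.64.0
Test IP AND mask: 40.153.64.0
Yes, 40.153.118.99 is in 40.153.64.0/18


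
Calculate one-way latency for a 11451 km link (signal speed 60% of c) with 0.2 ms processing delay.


Speed = 0.6 * 3e5 km/s = 180000 km/s
Propagation delay = 11451 / 180000 = 0.0636 s = 63.6167 ms
Processing delay = 0.2 ms
Total one-way latency = 63.8167 ms


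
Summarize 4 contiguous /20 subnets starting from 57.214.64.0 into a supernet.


Original prefix: /20
Number of subnets: 4 = 2^2
New prefix = 20 - 2 = 18
Supernet: 57.214.64.0/18


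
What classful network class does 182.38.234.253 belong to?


First octet: 182
Binary: 10110110
10xxxxxx -> Class B (128-191)
Class B, default mask 255.255.0.0 (/16)


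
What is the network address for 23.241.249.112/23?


IP:   00010111.11110001.11111001.01110000
Mask: 11111111.11111111.11111110.00000000
AND operation:
Net:  00010111.11110001.11111000.00000000
Network: 23.241.248.0/23


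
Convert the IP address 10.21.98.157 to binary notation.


10 = 00001010
21 = 00010101
98 = 01100010
157 = 10011101
Binary: 00001010.00010101.01100010.10011101


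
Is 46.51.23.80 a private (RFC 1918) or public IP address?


RFC 1918 private ranges:
  10.0.0.0/8 (10.0.0.0 - 10.255.255.255)
  172.16.0.0/12 (172.16.0.0 - 172.31.255.255)
  192.168.0.0/16 (192.168.0.0 - 192.168.255.255)
Public (not in any RFC 1918 range)


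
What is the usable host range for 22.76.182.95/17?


Network: 22.76.128.0
Broadcast: 22.76.255.255
First usable = network + 1
Last usable = broadcast - 1
Range: 22.76.128.1 to 22.76.255.254


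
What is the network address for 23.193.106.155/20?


IP:   00010111.11000001.01101010.10011011
Mask: 11111111.11111111.11110000.00000000
AND operation:
Net:  00010111.11000001.01100000.00000000
Network: 23.193.96.0/20


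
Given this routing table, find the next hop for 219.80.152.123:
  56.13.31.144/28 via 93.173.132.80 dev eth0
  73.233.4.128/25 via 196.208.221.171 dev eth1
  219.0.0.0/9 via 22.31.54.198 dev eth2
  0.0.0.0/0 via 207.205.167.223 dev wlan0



Longest prefix match for 219.80.152.123:
  /28 56.13.31.144: no
  /25 73.233.4.128: no
  /9 219.0.0.0: MATCH
  /0 0.0.0.0: MATCH
Selected: next-hop 22.31.54.198 via eth2 (matched /9)


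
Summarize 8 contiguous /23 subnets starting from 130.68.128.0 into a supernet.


Original prefix: /23
Number of subnets: 8 = 2^3
New prefix = 23 - 3 = 20
Supernet: 130.68.128.0/20


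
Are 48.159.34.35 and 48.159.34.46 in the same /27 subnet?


Mask: 255.255.255.224
48.159.34.35 AND mask = 48.159.34.32
48.159.34.46 AND mask = 48.159.34.32
Yes, same subnet (48.159.34.32)


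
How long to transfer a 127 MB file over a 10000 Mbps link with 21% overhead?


Effective throughput = 10000 * (1 - 21/100) = 7900 Mbps
File size in Mb = 127 * 8 = 1016 Mb
Time = 1016 / 7900
Time = 0.1286 seconds


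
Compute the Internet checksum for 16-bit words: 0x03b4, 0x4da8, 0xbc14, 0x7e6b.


Sum all words (with carry folding):
+ 0x03b4 = 0x03b4
+ 0x4da8 = 0x515c
+ 0xbc14 = 0x0d71
+ 0x7e6b = 0x8bdc
One's complement: ~0x8bdc
Checksum = 0x7423


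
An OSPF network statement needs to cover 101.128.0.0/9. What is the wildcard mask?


Subnet mask: 255.128.0.0
Wildcard = 255.255.255.255 - subnet mask
255 - 255 = 0
255 - 128 = 127
255 - 0 = 255
255 - 0 = 255
Wildcard: 0.127.255.255


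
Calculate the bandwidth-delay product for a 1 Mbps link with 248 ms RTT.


BDP = bandwidth * RTT
= 1 Mbps * 248 ms
= 1 * 1e6 * 248 / 1000 bits
= 248000 bits
= 31000 bytes
= 30.2734 KB
BDP = 248000 bits (31000 bytes)


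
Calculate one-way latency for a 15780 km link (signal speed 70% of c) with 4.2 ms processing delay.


Speed = 0.7 * 3e5 km/s = 210000 km/s
Propagation delay = 15780 / 210000 = 0.0751 s = 75.1429 ms
Processing delay = 4.2 ms
Total one-way latency = 79.3429 ms


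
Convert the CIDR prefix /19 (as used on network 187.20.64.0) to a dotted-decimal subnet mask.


/19 means 19 network bits, 13 host bits
Binary: 11111111111111111110000000000000
Mask: 255.255.224.0


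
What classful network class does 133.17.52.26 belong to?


First octet: 133
Binary: 10000101
10xxxxxx -> Class B (128-191)
Class B, default mask 255.255.0.0 (/16)


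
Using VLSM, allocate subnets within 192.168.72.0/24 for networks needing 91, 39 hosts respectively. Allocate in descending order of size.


91 hosts -> /25 (126 usable): 192.168.72.0/25
39 hosts -> /26 (62 usable): 192.168.72.128/26
Allocation: 192.168.72.0/25 (91 hosts, 126 usable); 192.168.72.128/26 (39 hosts, 62 usable)


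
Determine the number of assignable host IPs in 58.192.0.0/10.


Host bits = 32 - 10 = 22
Total addresses = 2^22 = 4194304
Usable = total - 2 (network and broadcast)
Usable hosts: 4194302


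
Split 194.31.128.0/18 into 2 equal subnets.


New prefix = 18 + 1 = 19
Each subnet has 8192 addresses
  194.31.128.0/19
  194.31.160.0/19
Subnets: 194.31.128.0/19, 194.31.160.0/19


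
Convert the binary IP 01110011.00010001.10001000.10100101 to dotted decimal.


01110011 = 115
00010001 = 17
10001000 = 136
10100101 = 165
IP: 115.17.136.165


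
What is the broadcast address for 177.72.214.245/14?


Network: 177.72.0.0/14
Host bits = 18
Set all host bits to 1:
Broadcast: 177.75.255.255


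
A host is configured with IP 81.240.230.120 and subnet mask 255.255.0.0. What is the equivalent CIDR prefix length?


Binary: 11111111.11111111.00000000.00000000
Count leading 1s
Prefix: /16


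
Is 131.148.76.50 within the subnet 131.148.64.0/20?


Subnet network: 131.148.64.0
Test IP AND mask: 131.148.64.0
Yes, 131.148.76.50 is in 131.148.64.0/20


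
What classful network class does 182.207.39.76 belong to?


First octet: 182
Binary: 10110110
10xxxxxx -> Class B (128-191)
Class B, default mask 255.255.0.0 (/16)


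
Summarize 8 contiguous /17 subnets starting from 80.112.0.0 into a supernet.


Original prefix: /17
Number of subnets: 8 = 2^3
New prefix = 17 - 3 = 14
Supernet: 80.112.0.0/14


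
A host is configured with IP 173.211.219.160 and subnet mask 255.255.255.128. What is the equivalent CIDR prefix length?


Binary: 11111111.11111111.11111111.10000000
Count leading 1s
Prefix: /25


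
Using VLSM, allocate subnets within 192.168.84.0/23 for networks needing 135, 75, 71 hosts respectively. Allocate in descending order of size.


135 hosts -> /24 (254 usable): 192.168.84.0/24
75 hosts -> /25 (126 usable): 192.168.85.0/25
71 hosts -> /25 (126 usable): 192.168.85.128/25
Allocation: 192.168.84.0/24 (135 hosts, 254 usable); 192.168.85.0/25 (75 hosts, 126 usable); 192.168.85.128/25 (71 hosts, 126 usable)


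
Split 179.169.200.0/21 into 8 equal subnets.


New prefix = 21 + 3 = 24
Each subnet has 256 addresses
  179.169.200.0/24
  179.169.201.0/24
  179.169.202.0/24
  179.169.203.0/24
  179.169.204.0/24
  179.169.205.0/24
  179.169.206.0/24
  179.169.207.0/24
Subnets: 179.169.200.0/24, 179.169.201.0/24, 179.169.202.0/24, 179.169.203.0/24, 179.169.204.0/24, 179.169.205.0/24, 179.169.206.0/24, 179.169.207.0/24
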